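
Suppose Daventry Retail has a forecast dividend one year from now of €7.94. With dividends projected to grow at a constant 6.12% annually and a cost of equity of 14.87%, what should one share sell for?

Gordon growth model: P₀ = D₁/(r − g), with D₁ = 7.94 given directly.
P₀ = 7.9400 / (0.1487 − 0.0612) = 7.9400 / 0.0875 = 90.7429

€90.74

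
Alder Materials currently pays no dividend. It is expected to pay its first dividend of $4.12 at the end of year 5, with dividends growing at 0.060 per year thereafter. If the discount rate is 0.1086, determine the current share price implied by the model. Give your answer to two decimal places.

Deferred-dividend DDM. At t=4 the remaining stream is a growing perpetuity with first payment D_5 = 4.12.
V_4 = D_5/(r−g) = 4.12/(0.1086−0.06) = 84.7737
P₀ = V_4/(1+r)^4 = 84.7737/(1+0.1086)^4 = 56.1257

$56.13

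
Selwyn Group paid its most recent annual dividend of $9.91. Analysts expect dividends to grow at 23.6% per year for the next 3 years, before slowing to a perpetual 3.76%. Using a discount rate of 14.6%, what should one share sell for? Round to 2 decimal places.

Two-stage DDM. Project D₁…D_3 at 0.236, terminal growth 0.0376, discount at r = 0.146.
D_1 = 12.2488
D_2 = 15.1395
D_3 = 18.7124
Terminal value at t=3: TV = D_4/(r−g) = 19.4160/(0.146−0.0376) = 179.1141
P₀ = 12.2488/(1+0.146)^1 + 15.1395/(1+0.146)^2 + 18.7124/(1+0.146)^3 + 179.1141/(1+0.146)^3 = 153.6568

$153.66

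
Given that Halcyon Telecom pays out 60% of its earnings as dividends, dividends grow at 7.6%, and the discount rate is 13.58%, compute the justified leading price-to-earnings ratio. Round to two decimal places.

10.03

Justified leading P/E = b/(r−g) = 0.60/(0.1358−0.076) = 10.0334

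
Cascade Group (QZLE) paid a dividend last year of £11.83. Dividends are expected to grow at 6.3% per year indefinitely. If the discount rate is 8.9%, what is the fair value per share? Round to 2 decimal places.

Gordon growth model: P₀ = D₁/(r − g). D₁ = 11.83 × (1 + 0.063) = 12.5753.
P₀ = 12.5753 / (0.089 − 0.063) = 12.5753 / 0.026 = 483.6650

£483.66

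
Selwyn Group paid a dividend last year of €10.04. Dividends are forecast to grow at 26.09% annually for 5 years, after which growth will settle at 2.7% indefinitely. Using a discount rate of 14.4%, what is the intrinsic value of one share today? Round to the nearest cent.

Two-stage DDM. Project D₁…D_5 at 0.2609, terminal growth 0.027, discount at r = 0.144.
D_1 = 12.6594
D_2 = 15.9623
D_3 = 20.1268
D_4 = 25.3779
D_5 = 31.9990
Terminal value at t=5: TV = D_6/(r−g) = 32.8630/(0.144−0.027) = 280.8805
P₀ = 12.6594/(1+0.144)^1 + 15.9623/(1+0.144)^2 + 20.1268/(1+0.144)^3 + 25.3779/(1+0.144)^4 + 31.9990/(1+0.144)^5 + 280.8805/(1+0.144)^5 = 211.2011

€211.20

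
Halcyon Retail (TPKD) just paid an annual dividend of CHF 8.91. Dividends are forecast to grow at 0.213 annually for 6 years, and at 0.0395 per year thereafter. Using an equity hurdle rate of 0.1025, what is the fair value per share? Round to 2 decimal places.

CHF 336.45

Two-stage DDM. Project D₁…D_6 at 0.213, terminal growth 0.0395, discount at r = 0.1025.
D_1 = 10.8078
D_2 = 13.1099
D_3 = 15.9023
D_4 = 19.2895
D_5 = 23.3982
D_6 = 28.3820
Terminal value at t=6: TV = D_7/(r−g) = 29.5031/(0.1025−0.0395) = 468.3025
P₀ = 10.8078/(1+0.1025)^1 + 13.1099/(1+0.1025)^2 + 15.9023/(1+0.1025)^3 + 19.2895/(1+0.1025)^4 + 23.3982/(1+0.1025)^5 + 28.3820/(1+0.1025)^6 + 468.3025/(1+0.1025)^6 = 336.4479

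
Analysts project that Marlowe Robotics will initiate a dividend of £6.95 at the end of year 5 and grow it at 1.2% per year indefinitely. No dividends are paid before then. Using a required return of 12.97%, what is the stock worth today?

£36.25

Deferred-dividend DDM. At t=4 the remaining stream is a growing perpetuity with first payment D_5 = 6.95.
V_4 = D_5/(r−g) = 6.95/(0.1297−0.012) = 59.0484
P₀ = V_4/(1+r)^4 = 59.0484/(1+0.1297)^4 = 36.2540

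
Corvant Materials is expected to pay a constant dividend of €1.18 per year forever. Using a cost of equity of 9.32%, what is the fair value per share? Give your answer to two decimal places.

Zero-growth DDM (perpetuity): P₀ = D/r = 1.18 / 0.0932 = 12.6609

€12.66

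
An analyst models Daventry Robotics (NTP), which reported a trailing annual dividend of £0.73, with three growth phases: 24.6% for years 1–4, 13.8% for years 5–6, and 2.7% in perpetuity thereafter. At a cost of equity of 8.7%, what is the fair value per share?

Three-stage DDM. Project D₁…D_6; terminal Gordon value at t=6 with g = 0.027; discount at r = 0.087.
D_1 = 0.9096
D_2 = 1.1333
D_3 = 1.4121
D_4 = 1.7595
D_5 = 2.0023
D_6 = 2.2787
TV_6 = 2.3402/(0.087−0.027) = 39.0031
P₀ = Σ Dₜ/(1+r)ᵗ + TV_6/(1+r)^6 = 30.5006

£30.50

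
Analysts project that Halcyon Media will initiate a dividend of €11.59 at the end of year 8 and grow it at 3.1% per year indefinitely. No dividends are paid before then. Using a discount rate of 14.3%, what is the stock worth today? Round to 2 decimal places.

Deferred-dividend DDM. At t=7 the remaining stream is a growing perpetuity with first payment D_8 = 11.59.
V_7 = D_8/(r−g) = 11.59/(0.143−0.031) = 103.4821
P₀ = V_7/(1+r)^7 = 103.4821/(1+0.143)^7 = 40.6015

€40.60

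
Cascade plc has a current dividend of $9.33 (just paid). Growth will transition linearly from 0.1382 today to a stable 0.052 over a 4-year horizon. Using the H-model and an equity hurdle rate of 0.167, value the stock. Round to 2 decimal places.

H-model: P₀ = D₀[(1+g_L) + H(g_S−g_L)]/(r−g_L), with H = 4/2 = 2.
P₀ = 9.33 × [(1+0.052) + 2×(0.1382−0.052)] / (0.167−0.052)
   = 9.33 × 1.2244 / 0.115 = 99.3361

$99.34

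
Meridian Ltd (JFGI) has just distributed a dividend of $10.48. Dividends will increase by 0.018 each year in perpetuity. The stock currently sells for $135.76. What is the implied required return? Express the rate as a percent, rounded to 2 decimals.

9.66%

Rearranging the constant-growth DDM: r = D₁/P₀ + g.
D₁ = 10.48 × (1 + 0.018) = 10.6686.
r = 10.6686 / 135.76 + 0.018 = 0.07858 + 0.018 = 0.09658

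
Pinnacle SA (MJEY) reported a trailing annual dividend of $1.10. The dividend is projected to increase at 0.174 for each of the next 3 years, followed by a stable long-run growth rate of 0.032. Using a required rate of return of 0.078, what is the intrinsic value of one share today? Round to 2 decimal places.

Two-stage DDM. Project D₁…D_3 at 0.174, terminal growth 0.032, discount at r = 0.078.
D_1 = 1.2914
D_2 = 1.5161
D_3 = 1.7799
Terminal value at t=3: TV = D_4/(r−g) = 1.8369/(0.078−0.032) = 39.9318
P₀ = 1.2914/(1+0.078)^1 + 1.5161/(1+0.078)^2 + 1.7799/(1+0.078)^3 + 39.9318/(1+0.078)^3 = 35.7993

$35.80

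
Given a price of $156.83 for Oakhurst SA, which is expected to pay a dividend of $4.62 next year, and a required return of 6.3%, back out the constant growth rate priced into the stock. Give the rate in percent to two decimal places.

From P₀ = D₁/(r − g), the implied growth is g = r − D₁/P₀.
g = 0.063 − 4.62/156.83 = 0.063 − 0.02946 = 0.03354

3.35%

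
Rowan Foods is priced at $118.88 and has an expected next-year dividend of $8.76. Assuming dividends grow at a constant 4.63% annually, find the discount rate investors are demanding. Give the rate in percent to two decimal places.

Rearranging the constant-growth DDM: r = D₁/P₀ + g.
r = 8.7600 / 118.88 + 0.0463 = 0.07369 + 0.0463 = 0.11999

12.00%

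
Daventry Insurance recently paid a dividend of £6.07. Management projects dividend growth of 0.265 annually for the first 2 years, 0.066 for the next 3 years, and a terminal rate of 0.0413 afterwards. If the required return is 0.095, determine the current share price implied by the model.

Three-stage DDM. Project D₁…D_5; terminal Gordon value at t=5 with g = 0.0413; discount at r = 0.095.
D_1 = 7.6786
D_2 = 9.7134
D_3 = 10.3544
D_4 = 11.0378
D_5 = 11.7663
TV_5 = 12.2523/(0.095−0.0413) = 228.1618
P₀ = Σ Dₜ/(1+r)ᵗ + TV_5/(1+r)^5 = 183.0866

£183.09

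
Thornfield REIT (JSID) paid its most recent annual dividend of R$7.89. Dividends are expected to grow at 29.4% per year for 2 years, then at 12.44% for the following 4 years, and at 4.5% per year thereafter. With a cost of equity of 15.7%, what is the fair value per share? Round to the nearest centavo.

R$137.60

Three-stage DDM. Project D₁…D_6; terminal Gordon value at t=6 with g = 0.045; discount at r = 0.157.
D_1 = 10.2097
D_2 = 13.2113
D_3 = 14.8548
D_4 = 16.7027
D_5 = 18.7805
D_6 = 21.1168
TV_6 = 22.0671/(0.157−0.045) = 197.0276
P₀ = Σ Dₜ/(1+r)ᵗ + TV_6/(1+r)^6 = 137.6012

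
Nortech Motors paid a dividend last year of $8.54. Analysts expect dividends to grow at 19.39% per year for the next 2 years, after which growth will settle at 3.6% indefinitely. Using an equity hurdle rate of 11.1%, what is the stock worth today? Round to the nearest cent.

Two-stage DDM. Project D₁…D_2 at 0.1939, terminal growth 0.036, discount at r = 0.111.
D_1 = 10.1959
D_2 = 12.1729
Terminal value at t=2: TV = D_3/(r−g) = 12.6111/(0.111−0.036) = 168.1482
P₀ = 10.1959/(1+0.111)^1 + 12.1729/(1+0.111)^2 + 168.1482/(1+0.111)^2 = 155.2665

$155.27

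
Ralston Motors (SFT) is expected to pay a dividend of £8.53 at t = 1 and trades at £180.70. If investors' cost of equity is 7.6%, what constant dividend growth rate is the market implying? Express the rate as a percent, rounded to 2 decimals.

From P₀ = D₁/(r − g), the implied growth is g = r − D₁/P₀.
g = 0.076 − 8.53/180.70 = 0.076 − 0.04721 = 0.02879

2.88%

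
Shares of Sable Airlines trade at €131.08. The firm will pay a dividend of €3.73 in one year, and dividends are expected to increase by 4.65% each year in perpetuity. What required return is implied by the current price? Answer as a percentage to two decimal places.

Rearranging the constant-growth DDM: r = D₁/P₀ + g.
r = 3.7300 / 131.08 + 0.0465 = 0.02846 + 0.0465 = 0.07496

7.50%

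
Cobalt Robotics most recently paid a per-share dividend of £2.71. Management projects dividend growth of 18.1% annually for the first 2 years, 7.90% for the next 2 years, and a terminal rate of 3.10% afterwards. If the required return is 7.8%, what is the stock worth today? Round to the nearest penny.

£84.22

Three-stage DDM. Project D₁…D_4; terminal Gordon value at t=4 with g = 0.031; discount at r = 0.078.
D_1 = 3.2005
D_2 = 3.7798
D_3 = 4.0784
D_4 = 4.4006
TV_4 = 4.5370/(0.078−0.031) = 96.5323
P₀ = Σ Dₜ/(1+r)ᵗ + TV_4/(1+r)^4 = 84.2180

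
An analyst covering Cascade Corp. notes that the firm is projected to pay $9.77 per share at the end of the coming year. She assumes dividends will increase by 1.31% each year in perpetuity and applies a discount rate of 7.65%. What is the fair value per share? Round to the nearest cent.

Gordon growth model: P₀ = D₁/(r − g), with D₁ = 9.77 given directly.
P₀ = 9.7700 / (0.0765 − 0.0131) = 9.7700 / 0.0634 = 154.1009

$154.10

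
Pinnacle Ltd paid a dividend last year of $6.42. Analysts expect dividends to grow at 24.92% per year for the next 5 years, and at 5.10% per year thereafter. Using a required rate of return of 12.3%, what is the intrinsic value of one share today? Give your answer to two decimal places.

Two-stage DDM. Project D₁…D_5 at 0.2492, terminal growth 0.051, discount at r = 0.123.
D_1 = 8.0199
D_2 = 10.0184
D_3 = 12.5150
D_4 = 15.6337
D_5 = 19.5297
Terminal value at t=5: TV = D_6/(r−g) = 20.5257/(0.123−0.051) = 285.0789
P₀ = 8.0199/(1+0.123)^1 + 10.0184/(1+0.123)^2 + 12.5150/(1+0.123)^3 + 15.6337/(1+0.123)^4 + 19.5297/(1+0.123)^5 + 285.0789/(1+0.123)^5 = 204.2987

$204.30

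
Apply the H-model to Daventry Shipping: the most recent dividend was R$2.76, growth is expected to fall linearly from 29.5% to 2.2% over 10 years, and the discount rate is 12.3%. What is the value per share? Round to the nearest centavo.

R$65.23

H-model: P₀ = D₀[(1+g_L) + H(g_S−g_L)]/(r−g_L), with H = 10/2 = 5.
P₀ = 2.76 × [(1+0.022) + 5×(0.295−0.022)] / (0.123−0.022)
   = 2.76 × 2.3870 / 0.101 = 65.2289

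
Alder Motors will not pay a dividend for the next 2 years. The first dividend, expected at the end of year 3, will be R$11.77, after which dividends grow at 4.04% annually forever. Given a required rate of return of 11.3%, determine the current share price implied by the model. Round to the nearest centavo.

Deferred-dividend DDM. At t=2 the remaining stream is a growing perpetuity with first payment D_3 = 11.77.
V_2 = D_3/(r−g) = 11.77/(0.113−0.0404) = 162.1212
P₀ = V_2/(1+r)^2 = 162.1212/(1+0.113)^2 = 130.8728

R$130.87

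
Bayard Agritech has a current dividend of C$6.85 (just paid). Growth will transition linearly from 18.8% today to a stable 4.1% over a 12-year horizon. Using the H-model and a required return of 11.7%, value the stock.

C$173.32

H-model: P₀ = D₀[(1+g_L) + H(g_S−g_L)]/(r−g_L), with H = 12/2 = 6.
P₀ = 6.85 × [(1+0.041) + 6×(0.188−0.041)] / (0.117−0.041)
   = 6.85 × 1.9230 / 0.076 = 173.3230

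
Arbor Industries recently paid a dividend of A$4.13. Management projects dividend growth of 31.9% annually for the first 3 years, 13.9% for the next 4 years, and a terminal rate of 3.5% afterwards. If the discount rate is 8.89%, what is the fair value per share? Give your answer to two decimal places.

Three-stage DDM. Project D₁…D_7; terminal Gordon value at t=7 with g = 0.035; discount at r = 0.0889.
D_1 = 5.4475
D_2 = 7.1852
D_3 = 9.4773
D_4 = 10.7946
D_5 = 12.2951
D_6 = 14.0041
D_7 = 15.9507
TV_7 = 16.5090/(0.0889−0.035) = 306.2887
P₀ = Σ Dₜ/(1+r)ᵗ + TV_7/(1+r)^7 = 220.0398

A$220.04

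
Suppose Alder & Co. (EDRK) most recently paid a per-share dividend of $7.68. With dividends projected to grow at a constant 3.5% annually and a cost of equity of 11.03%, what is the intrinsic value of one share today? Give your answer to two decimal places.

Gordon growth model: P₀ = D₁/(r − g). D₁ = 7.68 × (1 + 0.035) = 7.9488.
P₀ = 7.9488 / (0.1103 − 0.035) = 7.9488 / 0.0753 = 105.5618

$105.56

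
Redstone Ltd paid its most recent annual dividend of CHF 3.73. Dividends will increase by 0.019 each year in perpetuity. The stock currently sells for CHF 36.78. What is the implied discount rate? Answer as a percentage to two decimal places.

12.23%

Rearranging the constant-growth DDM: r = D₁/P₀ + g.
D₁ = 3.73 × (1 + 0.019) = 3.8009.
r = 3.8009 / 36.78 + 0.019 = 0.10334 + 0.019 = 0.12234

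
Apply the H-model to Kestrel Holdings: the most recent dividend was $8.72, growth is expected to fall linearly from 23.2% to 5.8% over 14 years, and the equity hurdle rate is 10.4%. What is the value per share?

$431.45

H-model: P₀ = D₀[(1+g_L) + H(g_S−g_L)]/(r−g_L), with H = 14/2 = 7.
P₀ = 8.72 × [(1+0.058) + 7×(0.232−0.058)] / (0.104−0.058)
   = 8.72 × 2.2760 / 0.046 = 431.4504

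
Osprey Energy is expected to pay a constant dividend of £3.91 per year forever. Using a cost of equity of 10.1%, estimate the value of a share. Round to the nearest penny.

Zero-growth DDM (perpetuity): P₀ = D/r = 3.91 / 0.101 = 38.7129

£38.71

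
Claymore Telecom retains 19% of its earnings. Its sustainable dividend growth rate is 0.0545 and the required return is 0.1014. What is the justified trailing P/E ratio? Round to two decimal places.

18.21

Payout ratio b = 1 − 0.19 = 0.81.
Justified trailing P/E = b(1+g)/(r−g) = 0.81×(1+0.0545)/(0.1014−0.0545) = 18.2120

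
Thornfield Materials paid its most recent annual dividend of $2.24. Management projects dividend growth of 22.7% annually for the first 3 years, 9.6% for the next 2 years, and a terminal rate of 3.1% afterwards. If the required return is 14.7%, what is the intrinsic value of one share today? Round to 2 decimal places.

$35.08

Three-stage DDM. Project D₁…D_5; terminal Gordon value at t=5 with g = 0.031; discount at r = 0.147.
D_1 = 2.7485
D_2 = 3.3724
D_3 = 4.1379
D_4 = 4.5352
D_5 = 4.9705
TV_5 = 5.1246/(0.147−0.031) = 44.1777
P₀ = Σ Dₜ/(1+r)ᵗ + TV_5/(1+r)^5 = 35.0786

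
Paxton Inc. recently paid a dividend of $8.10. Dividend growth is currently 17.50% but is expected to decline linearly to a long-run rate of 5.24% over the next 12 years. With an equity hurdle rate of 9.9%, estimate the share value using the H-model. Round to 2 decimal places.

H-model: P₀ = D₀[(1+g_L) + H(g_S−g_L)]/(r−g_L), with H = 12/2 = 6.
P₀ = 8.10 × [(1+0.0524) + 6×(0.175−0.0524)] / (0.099−0.0524)
   = 8.10 × 1.7880 / 0.0466 = 310.7897

$310.79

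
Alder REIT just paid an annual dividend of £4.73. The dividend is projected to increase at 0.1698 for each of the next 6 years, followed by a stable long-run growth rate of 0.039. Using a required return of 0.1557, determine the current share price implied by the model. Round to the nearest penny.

£74.91

Two-stage DDM. Project D₁…D_6 at 0.1698, terminal growth 0.039, discount at r = 0.1557.
D_1 = 5.5332
D_2 = 6.4727
D_3 = 7.5717
D_4 = 8.8574
D_5 = 10.3614
D_6 = 12.1208
Terminal value at t=6: TV = D_7/(r−g) = 12.5935/(0.1557−0.039) = 107.9134
P₀ = 5.5332/(1+0.1557)^1 + 6.4727/(1+0.1557)^2 + 7.5717/(1+0.1557)^3 + 8.8574/(1+0.1557)^4 + 10.3614/(1+0.1557)^5 + 12.1208/(1+0.1557)^6 + 107.9134/(1+0.1557)^6 = 74.9071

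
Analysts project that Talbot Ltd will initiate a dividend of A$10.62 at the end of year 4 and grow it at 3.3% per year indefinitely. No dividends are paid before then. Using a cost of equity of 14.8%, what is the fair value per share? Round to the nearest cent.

Deferred-dividend DDM. At t=3 the remaining stream is a growing perpetuity with first payment D_4 = 10.62.
V_3 = D_4/(r−g) = 10.62/(0.148−0.033) = 92.3478
P₀ = V_3/(1+r)^3 = 92.3478/(1+0.148)^3 = 61.0381

A$61.04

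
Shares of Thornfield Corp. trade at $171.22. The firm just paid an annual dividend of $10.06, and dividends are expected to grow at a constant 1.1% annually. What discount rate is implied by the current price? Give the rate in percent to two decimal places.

7.04%

Rearranging the constant-growth DDM: r = D₁/P₀ + g.
D₁ = 10.06 × (1 + 0.011) = 10.1707.
r = 10.1707 / 171.22 + 0.011 = 0.05940 + 0.011 = 0.07040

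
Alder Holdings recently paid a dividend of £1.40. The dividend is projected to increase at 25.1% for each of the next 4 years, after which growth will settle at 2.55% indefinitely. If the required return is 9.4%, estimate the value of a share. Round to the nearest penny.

£43.76

Two-stage DDM. Project D₁…D_4 at 0.251, terminal growth 0.0255, discount at r = 0.094.
D_1 = 1.7514
D_2 = 2.1910
D_3 = 2.7409
D_4 = 3.4289
Terminal value at t=4: TV = D_5/(r−g) = 3.5164/(0.094−0.0255) = 51.3337
P₀ = 1.7514/(1+0.094)^1 + 2.1910/(1+0.094)^2 + 2.7409/(1+0.094)^3 + 3.4289/(1+0.094)^4 + 51.3337/(1+0.094)^4 = 43.7559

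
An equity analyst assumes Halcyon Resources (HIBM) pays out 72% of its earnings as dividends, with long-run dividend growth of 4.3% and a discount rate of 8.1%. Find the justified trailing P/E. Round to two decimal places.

19.76

Justified trailing P/E = b(1+g)/(r−g) = 0.72×(1+0.043)/(0.081−0.043) = 19.7621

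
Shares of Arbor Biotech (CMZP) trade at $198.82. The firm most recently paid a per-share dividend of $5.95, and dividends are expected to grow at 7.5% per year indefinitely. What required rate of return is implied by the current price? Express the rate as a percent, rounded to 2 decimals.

10.72%

Rearranging the constant-growth DDM: r = D₁/P₀ + g.
D₁ = 5.95 × (1 + 0.075) = 6.3963.
r = 6.3963 / 198.82 + 0.075 = 0.03217 + 0.075 = 0.10717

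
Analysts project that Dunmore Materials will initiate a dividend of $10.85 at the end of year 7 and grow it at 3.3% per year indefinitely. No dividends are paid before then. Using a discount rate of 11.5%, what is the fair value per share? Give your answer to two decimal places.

$68.86

Deferred-dividend DDM. At t=6 the remaining stream is a growing perpetuity with first payment D_7 = 10.85.
V_6 = D_7/(r−g) = 10.85/(0.115−0.033) = 132.3171
P₀ = V_6/(1+r)^6 = 132.3171/(1+0.115)^6 = 68.8599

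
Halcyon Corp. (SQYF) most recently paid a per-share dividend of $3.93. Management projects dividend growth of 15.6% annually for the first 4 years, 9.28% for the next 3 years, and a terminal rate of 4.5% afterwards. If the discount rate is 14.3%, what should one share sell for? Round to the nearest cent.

$65.77

Three-stage DDM. Project D₁…D_7; terminal Gordon value at t=7 with g = 0.045; discount at r = 0.143.
D_1 = 4.5431
D_2 = 5.2518
D_3 = 6.0711
D_4 = 7.0182
D_5 = 7.6695
D_6 = 8.3812
D_7 = 9.1590
TV_7 = 9.5711/(0.143−0.045) = 97.6644
P₀ = Σ Dₜ/(1+r)ᵗ + TV_7/(1+r)^7 = 65.7744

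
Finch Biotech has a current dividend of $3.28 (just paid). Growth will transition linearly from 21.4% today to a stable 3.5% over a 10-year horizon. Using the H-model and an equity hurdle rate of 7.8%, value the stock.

$147.22

H-model: P₀ = D₀[(1+g_L) + H(g_S−g_L)]/(r−g_L), with H = 10/2 = 5.
P₀ = 3.28 × [(1+0.035) + 5×(0.214−0.035)] / (0.078−0.035)
   = 3.28 × 1.9300 / 0.043 = 147.2186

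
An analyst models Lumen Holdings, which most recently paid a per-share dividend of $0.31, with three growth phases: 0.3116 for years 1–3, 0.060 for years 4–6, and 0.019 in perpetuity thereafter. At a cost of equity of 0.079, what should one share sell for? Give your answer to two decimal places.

Three-stage DDM. Project D₁…D_6; terminal Gordon value at t=6 with g = 0.019; discount at r = 0.079.
D_1 = 0.4066
D_2 = 0.5333
D_3 = 0.6995
D_4 = 0.7414
D_5 = 0.7859
D_6 = 0.8331
TV_6 = 0.8489/(0.079−0.019) = 14.1484
P₀ = Σ Dₜ/(1+r)ᵗ + TV_6/(1+r)^6 = 11.9695

$11.97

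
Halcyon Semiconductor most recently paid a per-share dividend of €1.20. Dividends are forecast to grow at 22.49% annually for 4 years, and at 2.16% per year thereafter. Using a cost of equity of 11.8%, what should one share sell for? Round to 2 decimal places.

€24.39

Two-stage DDM. Project D₁…D_4 at 0.2249, terminal growth 0.0216, discount at r = 0.118.
D_1 = 1.4699
D_2 = 1.8005
D_3 = 2.2054
D_4 = 2.7014
Terminal value at t=4: TV = D_5/(r−g) = 2.7597/(0.118−0.0216) = 28.6278
P₀ = 1.4699/(1+0.118)^1 + 1.8005/(1+0.118)^2 + 2.2054/(1+0.118)^3 + 2.7014/(1+0.118)^4 + 28.6278/(1+0.118)^4 = 24.3865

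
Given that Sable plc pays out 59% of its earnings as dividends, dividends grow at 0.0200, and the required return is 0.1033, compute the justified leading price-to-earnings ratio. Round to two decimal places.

Justified leading P/E = b/(r−g) = 0.59/(0.1033−0.02) = 7.0828

7.08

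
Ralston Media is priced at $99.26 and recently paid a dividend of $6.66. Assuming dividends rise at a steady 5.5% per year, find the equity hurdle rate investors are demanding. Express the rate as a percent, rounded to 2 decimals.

Rearranging the constant-growth DDM: r = D₁/P₀ + g.
D₁ = 6.66 × (1 + 0.055) = 7.0263.
r = 7.0263 / 99.26 + 0.055 = 0.07079 + 0.055 = 0.12579

12.58%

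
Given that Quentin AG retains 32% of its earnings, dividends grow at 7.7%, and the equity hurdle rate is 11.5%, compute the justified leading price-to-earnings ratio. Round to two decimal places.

Payout ratio b = 1 − 0.32 = 0.68.
Justified leading P/E = b/(r−g) = 0.68/(0.115−0.077) = 17.8947

17.89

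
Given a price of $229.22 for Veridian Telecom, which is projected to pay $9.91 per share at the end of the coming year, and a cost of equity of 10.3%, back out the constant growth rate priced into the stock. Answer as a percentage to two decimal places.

5.98%

From P₀ = D₁/(r − g), the implied growth is g = r − D₁/P₀.
g = 0.103 − 9.91/229.22 = 0.103 − 0.04323 = 0.05977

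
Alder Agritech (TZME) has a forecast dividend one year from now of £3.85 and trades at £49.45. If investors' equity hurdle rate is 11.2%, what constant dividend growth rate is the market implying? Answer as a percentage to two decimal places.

From P₀ = D₁/(r − g), the implied growth is g = r − D₁/P₀.
g = 0.112 − 3.85/49.45 = 0.112 − 0.07786 = 0.03414

3.41%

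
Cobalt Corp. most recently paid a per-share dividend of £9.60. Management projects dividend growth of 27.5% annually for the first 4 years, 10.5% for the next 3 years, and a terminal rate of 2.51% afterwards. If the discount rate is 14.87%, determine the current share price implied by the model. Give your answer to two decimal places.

£198.22

Three-stage DDM. Project D₁…D_7; terminal Gordon value at t=7 with g = 0.0251; discount at r = 0.1487.
D_1 = 12.2400
D_2 = 15.6060
D_3 = 19.8976
D_4 = 25.3695
D_5 = 28.0333
D_6 = 30.9768
D_7 = 34.2294
TV_7 = 35.0885/(0.1487−0.0251) = 283.8877
P₀ = Σ Dₜ/(1+r)ᵗ + TV_7/(1+r)^7 = 198.2235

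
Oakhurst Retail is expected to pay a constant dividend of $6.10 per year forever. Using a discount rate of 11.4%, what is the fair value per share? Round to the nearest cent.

$53.51

Zero-growth DDM (perpetuity): P₀ = D/r = 6.10 / 0.114 = 53.5088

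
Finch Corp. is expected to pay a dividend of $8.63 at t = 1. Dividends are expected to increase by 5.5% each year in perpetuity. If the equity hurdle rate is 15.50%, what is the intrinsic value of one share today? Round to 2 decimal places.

$86.30

Gordon growth model: P₀ = D₁/(r − g), with D₁ = 8.63 given directly.
P₀ = 8.6300 / (0.155 − 0.055) = 8.6300 / 0.1 = 86.3000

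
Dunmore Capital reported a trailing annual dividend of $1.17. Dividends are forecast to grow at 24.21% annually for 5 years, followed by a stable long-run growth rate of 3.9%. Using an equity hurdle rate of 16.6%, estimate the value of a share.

Two-stage DDM. Project D₁…D_5 at 0.2421, terminal growth 0.039, discount at r = 0.166.
D_1 = 1.4533
D_2 = 1.8051
D_3 = 2.2421
D_4 = 2.7849
D_5 = 3.4591
Terminal value at t=5: TV = D_6/(r−g) = 3.5941/(0.166−0.039) = 28.2996
P₀ = 1.4533/(1+0.166)^1 + 1.8051/(1+0.166)^2 + 2.2421/(1+0.166)^3 + 2.7849/(1+0.166)^4 + 3.4591/(1+0.166)^5 + 28.2996/(1+0.166)^5 = 20.2308

$20.23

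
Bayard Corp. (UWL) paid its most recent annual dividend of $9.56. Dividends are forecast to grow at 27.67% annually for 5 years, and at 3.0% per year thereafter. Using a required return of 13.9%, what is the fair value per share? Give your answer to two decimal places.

Two-stage DDM. Project D₁…D_5 at 0.2767, terminal growth 0.03, discount at r = 0.139.
D_1 = 12.2053
D_2 = 15.5824
D_3 = 19.8941
D_4 = 25.3988
D_5 = 32.4267
Terminal value at t=5: TV = D_6/(r−g) = 33.3995/(0.139−0.03) = 306.4170
P₀ = 12.2053/(1+0.139)^1 + 15.5824/(1+0.139)^2 + 19.8941/(1+0.139)^3 + 25.3988/(1+0.139)^4 + 32.4267/(1+0.139)^5 + 306.4170/(1+0.139)^5 = 228.0401

$228.04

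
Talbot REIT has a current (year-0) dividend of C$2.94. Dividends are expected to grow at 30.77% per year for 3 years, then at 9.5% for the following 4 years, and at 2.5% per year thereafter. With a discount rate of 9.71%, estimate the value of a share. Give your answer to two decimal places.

C$102.72

Three-stage DDM. Project D₁…D_7; terminal Gordon value at t=7 with g = 0.025; discount at r = 0.0971.
D_1 = 3.8446
D_2 = 5.0276
D_3 = 6.5746
D_4 = 7.1992
D_5 = 7.8832
D_6 = 8.6321
D_7 = 9.4521
TV_7 = 9.6884/(0.0971−0.025) = 134.3745
P₀ = Σ Dₜ/(1+r)ᵗ + TV_7/(1+r)^7 = 102.7222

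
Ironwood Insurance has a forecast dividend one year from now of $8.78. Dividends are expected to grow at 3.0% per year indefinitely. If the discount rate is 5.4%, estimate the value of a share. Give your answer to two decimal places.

$365.83

Gordon growth model: P₀ = D₁/(r − g), with D₁ = 8.78 given directly.
P₀ = 8.7800 / (0.054 − 0.03) = 8.7800 / 0.024 = 365.8333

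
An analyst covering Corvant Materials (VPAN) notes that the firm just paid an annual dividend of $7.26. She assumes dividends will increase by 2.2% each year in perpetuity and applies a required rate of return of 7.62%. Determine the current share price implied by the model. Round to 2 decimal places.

Gordon growth model: P₀ = D₁/(r − g). D₁ = 7.26 × (1 + 0.022) = 7.4197.
P₀ = 7.4197 / (0.0762 − 0.022) = 7.4197 / 0.0542 = 136.8952

$136.90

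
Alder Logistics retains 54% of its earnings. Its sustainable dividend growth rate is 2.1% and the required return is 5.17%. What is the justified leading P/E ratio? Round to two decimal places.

Payout ratio b = 1 − 0.54 = 0.46.
Justified leading P/E = b/(r−g) = 0.46/(0.0517−0.021) = 14.9837

14.98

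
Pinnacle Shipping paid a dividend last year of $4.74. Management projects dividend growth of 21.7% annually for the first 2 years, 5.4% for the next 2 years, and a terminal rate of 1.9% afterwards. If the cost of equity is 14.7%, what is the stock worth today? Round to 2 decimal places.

$55.65

Three-stage DDM. Project D₁…D_4; terminal Gordon value at t=4 with g = 0.019; discount at r = 0.147.
D_1 = 5.7686
D_2 = 7.0204
D_3 = 7.3995
D_4 = 7.7990
TV_4 = 7.9472/(0.147−0.019) = 62.0876
P₀ = Σ Dₜ/(1+r)ᵗ + TV_4/(1+r)^4 = 55.6466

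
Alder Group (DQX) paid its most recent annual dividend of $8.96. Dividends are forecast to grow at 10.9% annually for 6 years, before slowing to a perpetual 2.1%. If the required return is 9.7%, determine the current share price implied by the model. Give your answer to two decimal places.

Two-stage DDM. Project D₁…D_6 at 0.109, terminal growth 0.021, discount at r = 0.097.
D_1 = 9.9366
D_2 = 11.0197
D_3 = 12.2209
D_4 = 13.5530
D_5 = 15.0302
D_6 = 16.6685
Terminal value at t=6: TV = D_7/(r−g) = 17.0186/(0.097−0.021) = 223.9285
P₀ = 9.9366/(1+0.097)^1 + 11.0197/(1+0.097)^2 + 12.2209/(1+0.097)^3 + 13.5530/(1+0.097)^4 + 15.0302/(1+0.097)^5 + 16.6685/(1+0.097)^6 + 223.9285/(1+0.097)^6 = 184.3463

$184.35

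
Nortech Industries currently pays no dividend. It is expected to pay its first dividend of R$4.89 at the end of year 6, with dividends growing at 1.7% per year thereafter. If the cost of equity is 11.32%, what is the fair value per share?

Deferred-dividend DDM. At t=5 the remaining stream is a growing perpetuity with first payment D_6 = 4.89.
V_5 = D_6/(r−g) = 4.89/(0.1132−0.017) = 50.8316
P₀ = V_5/(1+r)^5 = 50.8316/(1+0.1132)^5 = 29.7350

R$29.73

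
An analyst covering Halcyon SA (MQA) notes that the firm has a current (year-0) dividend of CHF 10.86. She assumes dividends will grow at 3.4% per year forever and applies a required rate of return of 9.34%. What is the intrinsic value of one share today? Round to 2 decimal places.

CHF 189.04

Gordon growth model: P₀ = D₁/(r − g). D₁ = 10.86 × (1 + 0.034) = 11.2292.
P₀ = 11.2292 / (0.0934 − 0.034) = 11.2292 / 0.0594 = 189.0444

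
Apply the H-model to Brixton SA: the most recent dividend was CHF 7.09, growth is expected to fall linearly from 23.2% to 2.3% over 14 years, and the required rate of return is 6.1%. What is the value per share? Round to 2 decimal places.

H-model: P₀ = D₀[(1+g_L) + H(g_S−g_L)]/(r−g_L), with H = 14/2 = 7.
P₀ = 7.09 × [(1+0.023) + 7×(0.232−0.023)] / (0.061−0.023)
   = 7.09 × 2.4860 / 0.038 = 463.8353

CHF 463.84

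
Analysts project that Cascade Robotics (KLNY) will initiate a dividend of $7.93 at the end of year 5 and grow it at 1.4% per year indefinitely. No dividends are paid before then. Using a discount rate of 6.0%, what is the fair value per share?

$136.55

Deferred-dividend DDM. At t=4 the remaining stream is a growing perpetuity with first payment D_5 = 7.93.
V_4 = D_5/(r−g) = 7.93/(0.06−0.014) = 172.3913
P₀ = V_4/(1+r)^4 = 172.3913/(1+0.06)^4 = 136.5501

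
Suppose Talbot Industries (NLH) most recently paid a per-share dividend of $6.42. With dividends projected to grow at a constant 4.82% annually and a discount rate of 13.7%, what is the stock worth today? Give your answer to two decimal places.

$75.78

Gordon growth model: P₀ = D₁/(r − g). D₁ = 6.42 × (1 + 0.0482) = 6.7294.
P₀ = 6.7294 / (0.137 − 0.0482) = 6.7294 / 0.0888 = 75.7820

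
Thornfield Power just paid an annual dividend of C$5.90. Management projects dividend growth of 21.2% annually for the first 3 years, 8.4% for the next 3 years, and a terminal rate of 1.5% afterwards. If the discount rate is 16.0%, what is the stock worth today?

Three-stage DDM. Project D₁…D_6; terminal Gordon value at t=6 with g = 0.015; discount at r = 0.16.
D_1 = 7.1508
D_2 = 8.6668
D_3 = 10.5041
D_4 = 11.3865
D_5 = 12.3429
D_6 = 13.3797
TV_6 = 13.5804/(0.16−0.015) = 93.6582
P₀ = Σ Dₜ/(1+r)ᵗ + TV_6/(1+r)^6 = 75.4330

C$75.43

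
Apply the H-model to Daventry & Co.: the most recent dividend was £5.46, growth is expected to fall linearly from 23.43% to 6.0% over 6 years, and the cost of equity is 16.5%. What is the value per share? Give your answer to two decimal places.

H-model: P₀ = D₀[(1+g_L) + H(g_S−g_L)]/(r−g_L), with H = 6/2 = 3.
P₀ = 5.46 × [(1+0.06) + 3×(0.2343−0.06)] / (0.165−0.06)
   = 5.46 × 1.5829 / 0.105 = 82.3108

£82.31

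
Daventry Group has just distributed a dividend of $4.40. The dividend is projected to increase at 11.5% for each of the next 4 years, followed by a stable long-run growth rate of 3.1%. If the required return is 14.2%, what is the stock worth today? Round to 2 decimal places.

Two-stage DDM. Project D₁…D_4 at 0.115, terminal growth 0.031, discount at r = 0.142.
D_1 = 4.9060
D_2 = 5.4702
D_3 = 6.0993
D_4 = 6.8007
Terminal value at t=4: TV = D_5/(r−g) = 7.0115/(0.142−0.031) = 63.1666
P₀ = 4.9060/(1+0.142)^1 + 5.4702/(1+0.142)^2 + 6.0993/(1+0.142)^3 + 6.8007/(1+0.142)^4 + 63.1666/(1+0.142)^4 = 53.7224

$53.72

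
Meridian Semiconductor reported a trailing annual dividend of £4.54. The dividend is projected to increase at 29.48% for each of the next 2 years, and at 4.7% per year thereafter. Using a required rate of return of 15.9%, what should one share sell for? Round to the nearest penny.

Two-stage DDM. Project D₁…D_2 at 0.2948, terminal growth 0.047, discount at r = 0.159.
D_1 = 5.8784
D_2 = 7.6113
Terminal value at t=2: TV = D_3/(r−g) = 7.9691/(0.159−0.047) = 71.1525
P₀ = 5.8784/(1+0.159)^1 + 7.6113/(1+0.159)^2 + 71.1525/(1+0.159)^2 = 63.7073

£63.71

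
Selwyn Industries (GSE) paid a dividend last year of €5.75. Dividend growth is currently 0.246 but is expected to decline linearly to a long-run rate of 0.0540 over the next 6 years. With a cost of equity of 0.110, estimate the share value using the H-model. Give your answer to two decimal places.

€167.37

H-model: P₀ = D₀[(1+g_L) + H(g_S−g_L)]/(r−g_L), with H = 6/2 = 3.
P₀ = 5.75 × [(1+0.054) + 3×(0.246−0.054)] / (0.11−0.054)
   = 5.75 × 1.6300 / 0.056 = 167.3661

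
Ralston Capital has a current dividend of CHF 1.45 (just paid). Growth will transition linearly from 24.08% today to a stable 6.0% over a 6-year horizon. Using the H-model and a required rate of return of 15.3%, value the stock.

CHF 24.98

H-model: P₀ = D₀[(1+g_L) + H(g_S−g_L)]/(r−g_L), with H = 6/2 = 3.
P₀ = 1.45 × [(1+0.06) + 3×(0.2408−0.06)] / (0.153−0.06)
   = 1.45 × 1.6024 / 0.093 = 24.9837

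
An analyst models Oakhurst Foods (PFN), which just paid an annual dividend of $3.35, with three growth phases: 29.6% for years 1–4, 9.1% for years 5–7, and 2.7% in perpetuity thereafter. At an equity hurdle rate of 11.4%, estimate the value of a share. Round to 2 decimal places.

Three-stage DDM. Project D₁…D_7; terminal Gordon value at t=7 with g = 0.027; discount at r = 0.114.
D_1 = 4.3416
D_2 = 5.6267
D_3 = 7.2922
D_4 = 9.4507
D_5 = 10.3107
D_6 = 11.2490
D_7 = 12.2727
TV_7 = 12.6040/(0.114−0.027) = 144.8739
P₀ = Σ Dₜ/(1+r)ᵗ + TV_7/(1+r)^7 = 105.5472

$105.55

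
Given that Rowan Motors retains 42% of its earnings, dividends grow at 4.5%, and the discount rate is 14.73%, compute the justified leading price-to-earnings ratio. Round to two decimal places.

5.67

Payout ratio b = 1 − 0.42 = 0.58.
Justified leading P/E = b/(r−g) = 0.58/(0.1473−0.045) = 5.6696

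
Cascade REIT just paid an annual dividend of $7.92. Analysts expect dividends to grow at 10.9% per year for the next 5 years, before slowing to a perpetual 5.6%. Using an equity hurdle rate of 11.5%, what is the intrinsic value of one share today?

$176.95

Two-stage DDM. Project D₁…D_5 at 0.109, terminal growth 0.056, discount at r = 0.115.
D_1 = 8.7833
D_2 = 9.7407
D_3 = 10.8024
D_4 = 11.9798
D_5 = 13.2857
Terminal value at t=5: TV = D_6/(r−g) = 14.0296/(0.115−0.056) = 237.7907
P₀ = 8.7833/(1+0.115)^1 + 9.7407/(1+0.115)^2 + 10.8024/(1+0.115)^3 + 11.9798/(1+0.115)^4 + 13.2857/(1+0.115)^5 + 237.7907/(1+0.115)^5 = 176.9467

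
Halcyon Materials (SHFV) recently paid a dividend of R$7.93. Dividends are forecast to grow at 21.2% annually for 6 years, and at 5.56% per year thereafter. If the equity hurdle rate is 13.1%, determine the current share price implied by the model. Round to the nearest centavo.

R$229.17

Two-stage DDM. Project D₁…D_6 at 0.212, terminal growth 0.0556, discount at r = 0.131.
D_1 = 9.6112
D_2 = 11.6487
D_3 = 14.1183
D_4 = 17.1113
D_5 = 20.7389
D_6 = 25.1356
Terminal value at t=6: TV = D_7/(r−g) = 26.5331/(0.131−0.0556) = 351.8981
P₀ = 9.6112/(1+0.131)^1 + 11.6487/(1+0.131)^2 + 14.1183/(1+0.131)^3 + 17.1113/(1+0.131)^4 + 20.7389/(1+0.131)^5 + 25.1356/(1+0.131)^6 + 351.8981/(1+0.131)^6 = 229.1651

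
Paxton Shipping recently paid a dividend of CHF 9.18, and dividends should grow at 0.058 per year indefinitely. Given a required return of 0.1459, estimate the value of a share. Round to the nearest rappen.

CHF 110.49

Gordon growth model: P₀ = D₁/(r − g). D₁ = 9.18 × (1 + 0.058) = 9.7124.
P₀ = 9.7124 / (0.1459 − 0.058) = 9.7124 / 0.0879 = 110.4942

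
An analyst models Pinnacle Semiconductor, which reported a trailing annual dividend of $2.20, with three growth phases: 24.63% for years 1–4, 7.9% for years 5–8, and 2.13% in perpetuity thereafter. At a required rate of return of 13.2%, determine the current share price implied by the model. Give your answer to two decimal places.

Three-stage DDM. Project D₁…D_8; terminal Gordon value at t=8 with g = 0.0213; discount at r = 0.132.
D_1 = 2.7419
D_2 = 3.4172
D_3 = 4.2588
D_4 = 5.3078
D_5 = 5.7271
D_6 = 6.1795
D_7 = 6.6677
D_8 = 7.1945
TV_8 = 7.3477/(0.132−0.0213) = 66.3750
P₀ = Σ Dₜ/(1+r)ᵗ + TV_8/(1+r)^8 = 47.3596

$47.36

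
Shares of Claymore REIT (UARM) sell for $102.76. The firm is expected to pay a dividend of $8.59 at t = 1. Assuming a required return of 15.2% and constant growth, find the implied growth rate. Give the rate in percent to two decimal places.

From P₀ = D₁/(r − g), the implied growth is g = r − D₁/P₀.
g = 0.152 − 8.59/102.76 = 0.152 − 0.08359 = 0.06841

6.84%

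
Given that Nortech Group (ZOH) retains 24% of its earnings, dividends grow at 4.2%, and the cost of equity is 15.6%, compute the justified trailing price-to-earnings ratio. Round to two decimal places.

Payout ratio b = 1 − 0.24 = 0.76.
Justified trailing P/E = b(1+g)/(r−g) = 0.76×(1+0.042)/(0.156−0.042) = 6.9467

6.95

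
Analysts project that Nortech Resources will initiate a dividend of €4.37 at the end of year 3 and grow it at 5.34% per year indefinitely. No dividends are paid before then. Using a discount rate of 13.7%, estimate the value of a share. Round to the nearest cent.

Deferred-dividend DDM. At t=2 the remaining stream is a growing perpetuity with first payment D_3 = 4.37.
V_2 = D_3/(r−g) = 4.37/(0.137−0.0534) = 52.2727
P₀ = V_2/(1+r)^2 = 52.2727/(1+0.137)^2 = 40.4347

€40.43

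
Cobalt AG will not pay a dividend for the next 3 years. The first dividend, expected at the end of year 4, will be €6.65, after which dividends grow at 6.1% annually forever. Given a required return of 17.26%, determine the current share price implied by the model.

€36.96

Deferred-dividend DDM. At t=3 the remaining stream is a growing perpetuity with first payment D_4 = 6.65.
V_3 = D_4/(r−g) = 6.65/(0.1726−0.061) = 59.5878
P₀ = V_3/(1+r)^3 = 59.5878/(1+0.1726)^3 = 36.9579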